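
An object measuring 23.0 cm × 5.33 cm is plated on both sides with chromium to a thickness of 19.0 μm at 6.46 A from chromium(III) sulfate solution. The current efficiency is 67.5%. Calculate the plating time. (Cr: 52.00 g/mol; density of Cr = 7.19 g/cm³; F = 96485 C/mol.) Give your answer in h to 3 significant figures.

Plated area = 2 × 23.0 × 5.33 = 245.2 cm²
Volume = 245.2 × 19.0×10⁻⁴ cm = 0.4659 cm³
m(Cr) = 0.4659 × 7.19 = 3.350 g
n(Cr) = 3.350 / 52.00 = 0.06442 mol; n(e⁻) = 3 × 0.06442 = 0.1933 mol
Q = 0.1933 × 96485 / 0.675 = 27630 C
t = 27630 / 6.46 = 4277 s = 1.19 h

1.19 h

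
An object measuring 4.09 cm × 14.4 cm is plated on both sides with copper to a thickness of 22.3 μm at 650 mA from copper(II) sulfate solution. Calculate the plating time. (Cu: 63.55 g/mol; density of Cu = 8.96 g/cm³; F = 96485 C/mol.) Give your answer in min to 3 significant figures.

Plated area = 2 × 4.09 × 14.4 = 117.8 cm²
Volume = 117.8 × 22.3×10⁻⁴ cm = 0.2627 cm³
m(Cu) = 0.2627 × 8.96 = 2.354 g
n(Cu) = 2.354 / 63.55 = 0.03704 mol; n(e⁻) = 2 × 0.03704 = 0.07408 mol
Q = 0.07408 × 96485 = 7148 C
t = 7148 / 0.650 = 11000 s = 183 min

183 min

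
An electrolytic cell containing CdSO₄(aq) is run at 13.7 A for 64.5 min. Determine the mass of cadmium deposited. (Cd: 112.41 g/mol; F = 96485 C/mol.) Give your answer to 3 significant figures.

30.9 g

Q = 13.7 A × 3870 s = 53020 C
n(e⁻) = Q/F = 53020/96485 = 0.5495 mol
Cd²⁺ + 2e⁻ → Cd, so n(Cd) = 0.5495 / 2 = 0.2748 mol
m = 0.2748 × 112.41 = 30.9 g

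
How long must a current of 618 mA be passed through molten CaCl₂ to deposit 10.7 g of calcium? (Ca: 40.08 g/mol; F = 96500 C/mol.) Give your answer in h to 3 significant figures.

23.2 h

n(Ca) = 10.7 / 40.08 = 0.2670 mol
Ca²⁺ + 2e⁻ → Ca, so n(e⁻) = 2 × 0.2670 = 0.5340 mol
Q = 0.5340 × 96500 = 51530 C
t = Q / I = 51530 / 0.618 = 83380 s = 23.2 h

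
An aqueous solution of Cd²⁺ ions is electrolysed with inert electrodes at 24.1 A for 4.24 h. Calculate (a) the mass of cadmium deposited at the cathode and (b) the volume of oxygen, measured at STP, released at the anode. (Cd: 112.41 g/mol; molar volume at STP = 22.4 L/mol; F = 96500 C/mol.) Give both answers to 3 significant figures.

214 g Cd; 21.3 L O₂

Q = 24.1 × 15264 = 3.679×10^5 C; n(e⁻) = 3.679×10^5 / 96500 = 3.812 mol
Cathode: Cd²⁺ + 2e⁻ → Cd → n(Cd) = 3.812/2 = 1.906 mol → 214 g
Anode: 2H₂O → O₂ + 4H⁺ + 4e⁻ → n(O₂) = 3.812/4 = 0.9530 mol → 21.3 L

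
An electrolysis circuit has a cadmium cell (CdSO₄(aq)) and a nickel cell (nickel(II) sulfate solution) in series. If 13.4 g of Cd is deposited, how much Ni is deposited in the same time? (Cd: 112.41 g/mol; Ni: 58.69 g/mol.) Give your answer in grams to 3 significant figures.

n(Cd) = 13.4 / 112.41 = 0.1192 mol
Cd²⁺ + 2e⁻ → Cd, so n(e⁻) = 2 × 0.1192 = 0.2384 mol
Same current for the same time ⇒ same n(e⁻) = 0.2384 mol in both cells.
Ni²⁺ + 2e⁻ → Ni, so n(Ni) = 0.2384 / 2 = 0.1192 mol
m(Ni) = 0.1192 × 58.69 = 7.00 g

7.00 g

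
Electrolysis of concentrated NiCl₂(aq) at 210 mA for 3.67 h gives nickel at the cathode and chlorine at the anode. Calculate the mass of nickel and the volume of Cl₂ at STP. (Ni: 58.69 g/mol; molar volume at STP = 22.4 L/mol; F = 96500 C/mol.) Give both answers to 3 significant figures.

0.844 g Ni; 0.322 L Cl₂

Q = 0.210 × 13212 = 2775 C; n(e⁻) = 2775 / 96500 = 0.02876 mol
Cathode: Ni²⁺ + 2e⁻ → Ni → n(Ni) = 0.02876/2 = 0.01438 mol → 0.844 g
Anode: 2Cl⁻ → Cl₂ + 2e⁻ → n(Cl₂) = 0.02876/2 = 0.01438 mol → 0.322 L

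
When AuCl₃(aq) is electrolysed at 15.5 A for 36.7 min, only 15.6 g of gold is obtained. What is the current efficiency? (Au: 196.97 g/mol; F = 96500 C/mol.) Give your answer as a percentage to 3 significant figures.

Q = 15.5 × 2202 = 34130 C
n(e⁻) = 34130 / 96500 = 0.3537 mol
Au³⁺ + 3e⁻ → Au, so theoretical n(Au) = 0.1179 mol → 23.22 g
Efficiency = 15.6 / 23.22 = 0.6718 = 67.2%

67.2%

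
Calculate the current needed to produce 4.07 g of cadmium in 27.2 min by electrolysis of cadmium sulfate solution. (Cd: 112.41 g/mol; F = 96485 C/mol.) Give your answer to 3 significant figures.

n(Cd) = 4.07 / 112.41 = 0.03621 mol
Cd²⁺ + 2e⁻ → Cd, so n(e⁻) = 2 × 0.03621 = 0.07242 mol
Q = 0.07242 × 96485 = 6987 C
I = Q / t = 6987 / 1632 s = 4.28 A

4.28 A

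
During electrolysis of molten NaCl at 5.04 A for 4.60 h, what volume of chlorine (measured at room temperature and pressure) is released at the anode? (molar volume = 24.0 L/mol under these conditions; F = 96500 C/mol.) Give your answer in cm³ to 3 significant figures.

10400 cm³

Q = It = 5.04 × 16560 = 83460 C
Moles of electrons = 83460 / 96500 = 0.8649 mol
2Cl⁻ → Cl₂ + 2e⁻, so n(Cl₂) = 0.8649 / 2 = 0.4325 mol
V = 0.4325 × 24.0 = 10.38 L
= 10400 cm³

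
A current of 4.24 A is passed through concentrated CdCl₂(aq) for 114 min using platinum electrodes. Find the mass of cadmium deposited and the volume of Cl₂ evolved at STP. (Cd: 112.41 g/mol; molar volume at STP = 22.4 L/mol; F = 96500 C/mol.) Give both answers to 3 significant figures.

Q = 4.24 × 6840 = 29000 C; n(e⁻) = 29000 / 96500 = 0.3005 mol
Cathode: Cd²⁺ + 2e⁻ → Cd → n(Cd) = 0.3005/2 = 0.1503 mol → 16.9 g
Anode: 2Cl⁻ → Cl₂ + 2e⁻ → n(Cl₂) = 0.3005/2 = 0.1503 mol → 3.37 L

16.9 g Cd; 3.37 L Cl₂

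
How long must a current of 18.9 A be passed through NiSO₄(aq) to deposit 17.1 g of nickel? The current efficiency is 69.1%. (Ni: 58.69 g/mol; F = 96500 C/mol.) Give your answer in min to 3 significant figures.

71.8 min

n(Ni) = 17.1 / 58.69 = 0.2914 mol
Ni²⁺ + 2e⁻ → Ni, so n(e⁻) = 2 × 0.2914 = 0.5828 mol
Q = 0.5828 × 96500 / 0.691 = 81390 C
t = Q / I = 81390 / 18.9 = 4306 s = 71.8 min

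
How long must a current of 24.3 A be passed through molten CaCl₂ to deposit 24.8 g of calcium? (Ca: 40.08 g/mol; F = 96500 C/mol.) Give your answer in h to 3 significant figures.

n(Ca) = 24.8 / 40.08 = 0.6188 mol
Ca²⁺ + 2e⁻ → Ca, so n(e⁻) = 2 × 0.6188 = 1.238 mol
Q = 1.238 × 96500 = 1.195×10^5 C
t = Q / I = 1.195×10^5 / 24.3 = 4918 s = 1.37 h

1.37 h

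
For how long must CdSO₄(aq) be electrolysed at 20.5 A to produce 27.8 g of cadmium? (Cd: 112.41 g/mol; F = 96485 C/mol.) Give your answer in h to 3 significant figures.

n(Cd) = 27.8 / 112.41 = 0.2473 mol
Cd²⁺ + 2e⁻ → Cd, so n(e⁻) = 2 × 0.2473 = 0.4946 mol
Q = 0.4946 × 96485 = 47720 C
t = Q / I = 47720 / 20.5 = 2328 s = 0.647 h

0.647 h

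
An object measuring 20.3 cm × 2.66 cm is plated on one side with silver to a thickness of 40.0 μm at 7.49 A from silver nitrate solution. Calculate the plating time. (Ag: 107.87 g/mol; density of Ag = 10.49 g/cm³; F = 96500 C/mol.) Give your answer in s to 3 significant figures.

271 s

Plated area = 20.3 × 2.66 = 54.00 cm²
Volume = 54.00 × 40.0×10⁻⁴ cm = 0.2160 cm³
m(Ag) = 0.2160 × 10.49 = 2.266 g
n(Ag) = 2.266 / 107.87 = 0.02101 mol; n(e⁻) = 0.02101 mol
Q = 0.02101 × 96500 = 2027 C
t = 2027 / 7.49 = 270.6 s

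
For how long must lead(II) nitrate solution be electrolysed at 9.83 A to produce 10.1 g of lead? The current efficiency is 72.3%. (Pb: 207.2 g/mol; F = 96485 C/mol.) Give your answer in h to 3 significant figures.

n(Pb) = 10.1 / 207.2 = 0.04875 mol
Pb²⁺ + 2e⁻ → Pb, so n(e⁻) = 2 × 0.04875 = 0.09750 mol
Q = 0.09750 × 96485 / 0.723 = 13010 C
t = Q / I = 13010 / 9.83 = 1323 s = 0.368 h

0.368 h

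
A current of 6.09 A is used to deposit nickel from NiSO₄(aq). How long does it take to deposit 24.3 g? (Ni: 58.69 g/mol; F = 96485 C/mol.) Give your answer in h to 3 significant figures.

n(Ni) = 24.3 / 58.69 = 0.4140 mol
Ni²⁺ + 2e⁻ → Ni, so n(e⁻) = 2 × 0.4140 = 0.8280 mol
Q = 0.8280 × 96485 = 79890 C
t = Q / I = 79890 / 6.09 = 13120 s = 3.64 h

3.64 h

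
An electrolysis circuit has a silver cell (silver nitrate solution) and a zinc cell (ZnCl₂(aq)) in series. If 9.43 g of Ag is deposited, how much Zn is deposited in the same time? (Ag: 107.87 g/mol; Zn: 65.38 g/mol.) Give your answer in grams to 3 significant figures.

2.86 g

n(Ag) = 9.43 / 107.87 = 0.08742 mol
Ag⁺ + e⁻ → Ag, so n(e⁻) = 0.08742 mol
The cells are in series, so the same charge (and hence the same n(e⁻) = 0.08742 mol) passes through both.
Zn²⁺ + 2e⁻ → Zn, so n(Zn) = 0.08742 / 2 = 0.04371 mol
m(Zn) = 0.04371 × 65.38 = 2.86 g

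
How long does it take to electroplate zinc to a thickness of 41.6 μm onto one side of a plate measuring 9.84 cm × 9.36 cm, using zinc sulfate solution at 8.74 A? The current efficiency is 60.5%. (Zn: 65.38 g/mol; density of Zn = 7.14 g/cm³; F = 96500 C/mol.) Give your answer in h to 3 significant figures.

0.424 h

Plated area = 9.84 × 9.36 = 92.10 cm²
Volume = 92.10 × 41.6×10⁻⁴ cm = 0.3831 cm³
m(Zn) = 0.3831 × 7.14 = 2.735 g
n(Zn) = 2.735 / 65.38 = 0.04183 mol; n(e⁻) = 2 × 0.04183 = 0.08366 mol
Q = 0.08366 × 96500 / 0.605 = 13340 C
t = 13340 / 8.74 = 1526 s = 0.424 h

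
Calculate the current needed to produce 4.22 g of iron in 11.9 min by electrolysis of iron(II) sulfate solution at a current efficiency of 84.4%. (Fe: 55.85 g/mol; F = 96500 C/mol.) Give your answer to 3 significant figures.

n(Fe) = 4.22 / 55.85 = 0.07556 mol
Fe²⁺ + 2e⁻ → Fe, so n(e⁻) = 2 × 0.07556 = 0.1511 mol
Q = 0.1511 × 96500 / 0.844 = 17280 C
I = Q / t = 17280 / 714 s = 24.2 A

24.2 A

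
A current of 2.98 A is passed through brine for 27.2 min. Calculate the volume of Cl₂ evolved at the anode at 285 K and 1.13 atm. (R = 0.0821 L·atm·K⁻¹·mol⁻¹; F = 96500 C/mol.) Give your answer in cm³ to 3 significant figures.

522 cm³

Q = It = 2.98 × 1632 = 4863 C
n(e⁻) = 4863 / 96500 = 0.05039 mol
2Cl⁻ → Cl₂ + 2e⁻, so n(Cl₂) = 0.05039 / 2 = 0.02520 mol
V = nRT/P = 0.02520 × 0.0821 × 285 / 1.13 = 0.5218 L
= 522 cm³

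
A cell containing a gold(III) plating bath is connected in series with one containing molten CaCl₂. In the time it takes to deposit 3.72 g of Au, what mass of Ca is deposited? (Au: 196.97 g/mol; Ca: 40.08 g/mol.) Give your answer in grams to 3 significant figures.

1.14 g

n(Au) = 3.72 / 196.97 = 0.01889 mol
Au³⁺ + 3e⁻ → Au, so n(e⁻) = 3 × 0.01889 = 0.05667 mol
Since the cells are in series, n(e⁻) in the Ca cell is also 0.05667 mol.
Ca²⁺ + 2e⁻ → Ca, so n(Ca) = 0.05667 / 2 = 0.02834 mol
m(Ca) = 0.02834 × 40.08 = 1.14 g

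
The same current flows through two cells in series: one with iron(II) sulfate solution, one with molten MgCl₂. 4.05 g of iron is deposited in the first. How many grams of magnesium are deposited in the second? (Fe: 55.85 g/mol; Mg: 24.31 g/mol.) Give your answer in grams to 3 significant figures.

1.76 g

n(Fe) = 4.05 / 55.85 = 0.07252 mol
Fe²⁺ + 2e⁻ → Fe, so n(e⁻) = 2 × 0.07252 = 0.1450 mol
Since the cells are in series, n(e⁻) in the Mg cell is also 0.1450 mol.
Mg²⁺ + 2e⁻ → Mg, so n(Mg) = 0.1450 / 2 = 0.07250 mol
m(Mg) = 0.07250 × 24.31 = 1.76 g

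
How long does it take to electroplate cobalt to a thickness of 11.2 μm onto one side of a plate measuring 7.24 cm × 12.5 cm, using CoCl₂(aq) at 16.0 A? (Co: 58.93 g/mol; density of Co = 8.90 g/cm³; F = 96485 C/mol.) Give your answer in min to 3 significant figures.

3.08 min

Plated area = 7.24 × 12.5 = 90.50 cm²
Volume = 90.50 × 11.2×10⁻⁴ cm = 0.1014 cm³
m(Co) = 0.1014 × 8.90 = 0.9025 g
n(Co) = 0.9025 / 58.93 = 0.01531 mol; n(e⁻) = 2 × 0.01531 = 0.03062 mol
Q = 0.03062 × 96485 = 2954 C
t = 2954 / 16.0 = 184.6 s = 3.08 min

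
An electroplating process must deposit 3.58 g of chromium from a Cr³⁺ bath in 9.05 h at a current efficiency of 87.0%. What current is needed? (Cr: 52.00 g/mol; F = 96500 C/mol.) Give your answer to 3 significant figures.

0.703 A

n(Cr) = 3.58 / 52.00 = 0.06885 mol
Cr³⁺ + 3e⁻ → Cr, so n(e⁻) = 3 × 0.06885 = 0.2066 mol
Q = 0.2066 × 96500 / 0.870 = 22920 C
I = Q / t = 22920 / 32580 s = 0.703 A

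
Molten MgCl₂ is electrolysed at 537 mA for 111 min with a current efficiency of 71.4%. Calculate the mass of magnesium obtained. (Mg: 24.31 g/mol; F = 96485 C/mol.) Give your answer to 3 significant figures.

Q = 0.537 × 6660 = 3576 C
n(e⁻) = 3576 / 96485 = 0.03706 mol
Mg²⁺ + 2e⁻ → Mg, so theoretical m(Mg) = 0.01853 × 24.31 = 0.4505 g
Actual mass = 71.4% × 0.4505 = 0.322 g

0.322 g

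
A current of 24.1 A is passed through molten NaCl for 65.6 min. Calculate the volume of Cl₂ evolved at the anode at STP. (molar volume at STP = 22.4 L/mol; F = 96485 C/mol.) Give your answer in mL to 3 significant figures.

Charge passed = 24.1 × 3936 = 94860 C
n(e⁻) = 94860 / 96485 = 0.9832 mol
2Cl⁻ → Cl₂ + 2e⁻, so n(Cl₂) = 0.9832 / 2 = 0.4916 mol
V = 0.4916 × 22.4 = 11.01 L
= 11000 mL

11000 mL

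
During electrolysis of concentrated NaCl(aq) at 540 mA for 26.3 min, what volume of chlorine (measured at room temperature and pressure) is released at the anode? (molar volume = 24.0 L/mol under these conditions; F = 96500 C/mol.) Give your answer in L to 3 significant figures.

0.106 L

Charge passed = 0.540 × 1578 = 852.1 C
Moles of electrons = 852.1 / 96500 = 0.008830 mol
2Cl⁻ → Cl₂ + 2e⁻, so n(Cl₂) = 0.008830 / 2 = 0.004415 mol
V = 0.004415 × 24.0 = 0.1060 L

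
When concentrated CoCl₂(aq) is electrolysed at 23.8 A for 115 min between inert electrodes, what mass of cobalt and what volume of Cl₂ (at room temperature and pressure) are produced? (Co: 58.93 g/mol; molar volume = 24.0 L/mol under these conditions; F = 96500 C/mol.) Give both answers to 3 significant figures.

Q = 23.8 × 6900 = 1.642×10^5 C; n(e⁻) = 1.642×10^5 / 96500 = 1.702 mol
Cathode: Co²⁺ + 2e⁻ → Co → n(Co) = 1.702/2 = 0.8510 mol → 50.1 g
Anode: 2Cl⁻ → Cl₂ + 2e⁻ → n(Cl₂) = 1.702/2 = 0.8510 mol → 20.4 L

50.1 g Co; 20.4 L Cl₂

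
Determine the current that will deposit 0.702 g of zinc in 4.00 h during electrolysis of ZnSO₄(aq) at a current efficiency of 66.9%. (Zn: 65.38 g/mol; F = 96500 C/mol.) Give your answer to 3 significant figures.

n(Zn) = 0.702 / 65.38 = 0.01074 mol
Zn²⁺ + 2e⁻ → Zn, so n(e⁻) = 2 × 0.01074 = 0.02148 mol
Q = 0.02148 × 96500 / 0.669 = 3098 C
I = Q / t = 3098 / 14400 s = 0.215 A

0.215 A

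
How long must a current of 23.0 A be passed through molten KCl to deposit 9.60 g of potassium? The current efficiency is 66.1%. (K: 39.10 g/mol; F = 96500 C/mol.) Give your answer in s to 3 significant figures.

1560 s

n(K) = 9.60 / 39.10 = 0.2455 mol
K⁺ + e⁻ → K, so n(e⁻) = 0.2455 mol
Q = 0.2455 × 96500 / 0.661 = 35840 C
t = Q / I = 35840 / 23.0 = 1558 s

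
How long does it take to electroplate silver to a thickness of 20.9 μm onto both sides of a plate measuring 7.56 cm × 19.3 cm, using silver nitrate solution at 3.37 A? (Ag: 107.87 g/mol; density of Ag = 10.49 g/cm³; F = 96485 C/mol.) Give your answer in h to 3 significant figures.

Plated area = 2 × 7.56 × 19.3 = 291.8 cm²
Volume = 291.8 × 20.9×10⁻⁴ cm = 0.6099 cm³
m(Ag) = 0.6099 × 10.49 = 6.398 g
n(Ag) = 6.398 / 107.87 = 0.05931 mol; n(e⁻) = 0.05931 mol
Q = 0.05931 × 96485 = 5723 C
t = 5723 / 3.37 = 1698 s = 0.472 h

0.472 h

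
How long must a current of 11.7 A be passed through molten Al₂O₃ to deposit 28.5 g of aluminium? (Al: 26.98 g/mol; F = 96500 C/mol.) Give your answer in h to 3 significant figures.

n(Al) = 28.5 / 26.98 = 1.056 mol
Al³⁺ + 3e⁻ → Al, so n(e⁻) = 3 × 1.056 = 3.168 mol
Q = 3.168 × 96500 = 3.057×10^5 C
t = Q / I = 3.057×10^5 / 11.7 = 26130 s = 7.26 h

7.26 h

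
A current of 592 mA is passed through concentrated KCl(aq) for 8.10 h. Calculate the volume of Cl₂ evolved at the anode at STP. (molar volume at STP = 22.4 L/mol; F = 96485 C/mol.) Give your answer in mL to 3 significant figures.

Charge passed = 0.592 × 29160 = 17260 C
n(e⁻) = Q/F = 17260/96485 = 0.1789 mol
2Cl⁻ → Cl₂ + 2e⁻, so n(Cl₂) = 0.1789 / 2 = 0.08945 mol
V = 0.08945 × 22.4 = 2.004 L
= 2000 mL

2000 mL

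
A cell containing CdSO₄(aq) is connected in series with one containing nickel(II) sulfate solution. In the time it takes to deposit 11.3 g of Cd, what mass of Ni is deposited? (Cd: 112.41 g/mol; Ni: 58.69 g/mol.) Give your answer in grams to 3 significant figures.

5.90 g

n(Cd) = 11.3 / 112.41 = 0.1005 mol
Cd²⁺ + 2e⁻ → Cd, so n(e⁻) = 2 × 0.1005 = 0.2010 mol
Same current for the same time ⇒ same n(e⁻) = 0.2010 mol in both cells.
Ni²⁺ + 2e⁻ → Ni, so n(Ni) = 0.2010 / 2 = 0.1005 mol
m(Ni) = 0.1005 × 58.69 = 5.90 g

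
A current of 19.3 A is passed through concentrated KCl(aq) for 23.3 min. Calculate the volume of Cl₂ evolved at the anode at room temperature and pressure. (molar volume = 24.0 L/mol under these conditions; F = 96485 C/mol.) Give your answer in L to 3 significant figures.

Charge passed = 19.3 × 1398 = 26980 C
n(e⁻) = 26980 / 96485 = 0.2796 mol
2Cl⁻ → Cl₂ + 2e⁻, so n(Cl₂) = 0.2796 / 2 = 0.1398 mol
V = 0.1398 × 24.0 = 3.355 L

3.36 L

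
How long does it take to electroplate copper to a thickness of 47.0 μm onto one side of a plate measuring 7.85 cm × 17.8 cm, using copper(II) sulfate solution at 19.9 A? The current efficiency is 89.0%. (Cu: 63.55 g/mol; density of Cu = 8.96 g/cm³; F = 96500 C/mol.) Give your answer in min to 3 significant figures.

Plated area = 7.85 × 17.8 = 139.7 cm²
Volume = 139.7 × 47.0×10⁻⁴ cm = 0.6566 cm³
m(Cu) = 0.6566 × 8.96 = 5.883 g
n(Cu) = 5.883 / 63.55 = 0.09257 mol; n(e⁻) = 2 × 0.09257 = 0.1851 mol
Q = 0.1851 × 96500 / 0.890 = 20070 C
t = 20070 / 19.9 = 1009 s = 16.8 min

16.8 min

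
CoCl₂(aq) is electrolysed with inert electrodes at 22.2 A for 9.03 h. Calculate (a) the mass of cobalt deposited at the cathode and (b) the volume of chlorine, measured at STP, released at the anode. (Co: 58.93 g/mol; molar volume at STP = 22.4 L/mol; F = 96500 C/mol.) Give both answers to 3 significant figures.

220 g Co; 83.8 L Cl₂

Q = 22.2 × 32508 = 7.217×10^5 C; n(e⁻) = 7.217×10^5 / 96500 = 7.479 mol
Cathode: Co²⁺ + 2e⁻ → Co → n(Co) = 7.479/2 = 3.740 mol → 220 g
Anode: 2Cl⁻ → Cl₂ + 2e⁻ → n(Cl₂) = 7.479/2 = 3.740 mol → 83.8 L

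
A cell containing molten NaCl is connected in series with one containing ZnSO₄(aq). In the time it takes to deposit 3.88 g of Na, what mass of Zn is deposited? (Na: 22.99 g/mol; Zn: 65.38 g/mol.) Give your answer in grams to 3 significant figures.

5.52 g

n(Na) = 3.88 / 22.99 = 0.1688 mol
Na⁺ + e⁻ → Na, so n(e⁻) = 0.1688 mol
The cells are in series, so the same charge (and hence the same n(e⁻) = 0.1688 mol) passes through both.
Zn²⁺ + 2e⁻ → Zn, so n(Zn) = 0.1688 / 2 = 0.08440 mol
m(Zn) = 0.08440 × 65.38 = 5.52 g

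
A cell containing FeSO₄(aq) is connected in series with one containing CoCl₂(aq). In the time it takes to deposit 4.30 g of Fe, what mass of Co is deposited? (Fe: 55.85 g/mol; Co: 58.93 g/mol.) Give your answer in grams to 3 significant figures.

n(Fe) = 4.30 / 55.85 = 0.07699 mol
Fe²⁺ + 2e⁻ → Fe, so n(e⁻) = 2 × 0.07699 = 0.1540 mol
In series, the same 0.1540 mol of electrons flows through the second cell.
Co²⁺ + 2e⁻ → Co, so n(Co) = 0.1540 / 2 = 0.07700 mol
m(Co) = 0.07700 × 58.93 = 4.54 g

4.54 g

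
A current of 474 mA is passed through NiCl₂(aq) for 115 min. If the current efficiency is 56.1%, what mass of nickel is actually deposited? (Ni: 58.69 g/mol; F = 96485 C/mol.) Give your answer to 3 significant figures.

0.558 g

Q = 0.474 × 6900 = 3271 C
n(e⁻) = 3271 / 96485 = 0.03390 mol
Ni²⁺ + 2e⁻ → Ni, so theoretical m(Ni) = 0.01695 × 58.69 = 0.9948 g
Actual mass = 56.1% × 0.9948 = 0.558 g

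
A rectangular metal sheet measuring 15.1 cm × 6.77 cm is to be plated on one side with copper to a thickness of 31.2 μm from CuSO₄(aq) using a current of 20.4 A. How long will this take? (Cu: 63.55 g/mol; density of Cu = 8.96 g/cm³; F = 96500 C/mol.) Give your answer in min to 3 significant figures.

Plated area = 15.1 × 6.77 = 102.2 cm²
Volume = 102.2 × 31.2×10⁻⁴ cm = 0.3189 cm³
m(Cu) = 0.3189 × 8.96 = 2.857 g
n(Cu) = 2.857 / 63.55 = 0.04496 mol; n(e⁻) = 2 × 0.04496 = 0.08992 mol
Q = 0.08992 × 96500 = 8677 C
t = 8677 / 20.4 = 425.3 s = 7.09 min

7.09 min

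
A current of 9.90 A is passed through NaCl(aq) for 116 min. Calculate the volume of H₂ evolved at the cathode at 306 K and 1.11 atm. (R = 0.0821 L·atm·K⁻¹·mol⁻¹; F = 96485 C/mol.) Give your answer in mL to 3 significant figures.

Q = 9.90 A × 6960 s = 68900 C
n(e⁻) = Q/F = 68900/96485 = 0.7141 mol
2H⁺ + 2e⁻ → H₂, so n(H₂) = 0.7141 / 2 = 0.3571 mol
V = nRT/P = 0.3571 × 0.0821 × 306 / 1.11 = 8.082 L
= 8080 mL

8080 mL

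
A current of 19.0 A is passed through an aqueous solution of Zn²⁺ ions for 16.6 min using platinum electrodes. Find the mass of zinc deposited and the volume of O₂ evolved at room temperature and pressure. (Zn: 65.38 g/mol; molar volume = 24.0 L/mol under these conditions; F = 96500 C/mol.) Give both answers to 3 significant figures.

Q = 19.0 × 996 = 18920 C; n(e⁻) = 18920 / 96500 = 0.1961 mol
Cathode: Zn²⁺ + 2e⁻ → Zn → n(Zn) = 0.1961/2 = 0.09805 mol → 6.41 g
Anode: 2H₂O → O₂ + 4H⁺ + 4e⁻ → n(O₂) = 0.1961/4 = 0.04903 mol → 1.18 L

6.41 g Zn; 1.18 L O₂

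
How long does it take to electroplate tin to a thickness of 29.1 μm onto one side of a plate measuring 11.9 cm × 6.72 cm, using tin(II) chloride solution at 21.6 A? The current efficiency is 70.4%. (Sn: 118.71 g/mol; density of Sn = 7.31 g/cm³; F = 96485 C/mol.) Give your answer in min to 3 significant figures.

Plated area = 11.9 × 6.72 = 79.97 cm²
Volume = 79.97 × 29.1×10⁻⁴ cm = 0.2327 cm³
m(Sn) = 0.2327 × 7.31 = 1.701 g
n(Sn) = 1.701 / 118.71 = 0.01433 mol; n(e⁻) = 2 × 0.01433 = 0.02866 mol
Q = 0.02866 × 96485 / 0.704 = 3928 C
t = 3928 / 21.6 = 181.9 s = 3.03 min

3.03 min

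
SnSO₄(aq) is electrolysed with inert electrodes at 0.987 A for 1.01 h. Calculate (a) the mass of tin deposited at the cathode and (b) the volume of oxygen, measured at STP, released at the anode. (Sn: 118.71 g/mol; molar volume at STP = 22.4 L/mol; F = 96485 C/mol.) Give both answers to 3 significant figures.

2.21 g Sn; 0.208 L O₂

Q = 0.987 × 3636 = 3589 C; n(e⁻) = 3589 / 96485 = 0.03720 mol
Cathode: Sn²⁺ + 2e⁻ → Sn → n(Sn) = 0.03720/2 = 0.01860 mol → 2.21 g
Anode: 2H₂O → O₂ + 4H⁺ + 4e⁻ → n(O₂) = 0.03720/4 = 0.009300 mol → 0.208 L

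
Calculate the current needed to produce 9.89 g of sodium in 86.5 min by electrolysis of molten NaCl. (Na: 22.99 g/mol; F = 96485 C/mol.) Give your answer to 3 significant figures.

n(Na) = 9.89 / 22.99 = 0.4302 mol
Na⁺ + e⁻ → Na, so n(e⁻) = 0.4302 mol
Q = 0.4302 × 96485 = 41510 C
I = Q / t = 41510 / 5190 s = 8.00 A

8.00 A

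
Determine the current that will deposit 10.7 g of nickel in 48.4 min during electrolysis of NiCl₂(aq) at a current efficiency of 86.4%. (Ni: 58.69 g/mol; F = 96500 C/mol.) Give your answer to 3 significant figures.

14.0 A

n(Ni) = 10.7 / 58.69 = 0.1823 mol
Ni²⁺ + 2e⁻ → Ni, so n(e⁻) = 2 × 0.1823 = 0.3646 mol
Q = 0.3646 × 96500 / 0.864 = 40720 C
I = Q / t = 40720 / 2904 s = 14.0 A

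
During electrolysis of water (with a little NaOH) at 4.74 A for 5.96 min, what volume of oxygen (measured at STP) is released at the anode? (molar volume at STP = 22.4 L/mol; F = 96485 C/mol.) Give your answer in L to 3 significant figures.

0.0984 L

Q = It = 4.74 × 357.6 = 1695 C
Moles of electrons = 1695 / 96485 = 0.01757 mol
2H₂O → O₂ + 4H⁺ + 4e⁻, so n(O₂) = 0.01757 / 4 = 0.004393 mol
V = 0.004393 × 22.4 = 0.09840 L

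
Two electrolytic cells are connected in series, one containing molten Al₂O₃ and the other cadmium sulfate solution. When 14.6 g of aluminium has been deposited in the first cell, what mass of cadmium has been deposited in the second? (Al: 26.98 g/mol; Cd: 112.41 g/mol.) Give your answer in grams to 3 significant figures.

n(Al) = 14.6 / 26.98 = 0.5411 mol
Al³⁺ + 3e⁻ → Al, so n(e⁻) = 3 × 0.5411 = 1.623 mol
Since the cells are in series, n(e⁻) in the Cd cell is also 1.623 mol.
Cd²⁺ + 2e⁻ → Cd, so n(Cd) = 1.623 / 2 = 0.8115 mol
m(Cd) = 0.8115 × 112.41 = 91.2 g

91.2 g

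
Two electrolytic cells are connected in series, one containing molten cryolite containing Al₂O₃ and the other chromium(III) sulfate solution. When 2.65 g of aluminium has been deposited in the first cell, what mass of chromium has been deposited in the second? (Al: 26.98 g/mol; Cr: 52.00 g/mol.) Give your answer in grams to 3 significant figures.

5.11 g

n(Al) = 2.65 / 26.98 = 0.09822 mol
Al³⁺ + 3e⁻ → Al, so n(e⁻) = 3 × 0.09822 = 0.2947 mol
In series, the same 0.2947 mol of electrons flows through the second cell.
Cr³⁺ + 3e⁻ → Cr, so n(Cr) = 0.2947 / 3 = 0.09823 mol
m(Cr) = 0.09823 × 52.00 = 5.11 g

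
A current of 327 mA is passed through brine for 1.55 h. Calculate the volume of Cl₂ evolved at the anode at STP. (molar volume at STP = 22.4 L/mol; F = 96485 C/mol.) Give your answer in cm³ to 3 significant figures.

Q = 0.327 A × 5580 s = 1825 C
n(e⁻) = 1825 / 96485 = 0.01891 mol
2Cl⁻ → Cl₂ + 2e⁻, so n(Cl₂) = 0.01891 / 2 = 0.009455 mol
V = 0.009455 × 22.4 = 0.2118 L
= 212 cm³

212 cm³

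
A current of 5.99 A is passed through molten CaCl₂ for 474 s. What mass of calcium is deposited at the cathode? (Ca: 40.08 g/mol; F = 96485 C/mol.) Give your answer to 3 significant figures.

0.590 g

Q = It = 5.99 × 474 = 2839 C
n(e⁻) = 2839 / 96485 = 0.02942 mol
Ca²⁺ + 2e⁻ → Ca, so n(Ca) = 0.02942 / 2 = 0.01471 mol
m = 0.01471 × 40.08 = 0.590 g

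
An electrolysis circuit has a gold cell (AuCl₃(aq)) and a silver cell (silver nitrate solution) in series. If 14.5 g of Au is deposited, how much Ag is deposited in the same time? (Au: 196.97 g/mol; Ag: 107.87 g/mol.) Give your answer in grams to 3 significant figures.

n(Au) = 14.5 / 196.97 = 0.07362 mol
Au³⁺ + 3e⁻ → Au, so n(e⁻) = 3 × 0.07362 = 0.2209 mol
Same current for the same time ⇒ same n(e⁻) = 0.2209 mol in both cells.
Ag⁺ + e⁻ → Ag, so n(Ag) = 0.2209 mol
m(Ag) = 0.2209 × 107.87 = 23.8 g

23.8 g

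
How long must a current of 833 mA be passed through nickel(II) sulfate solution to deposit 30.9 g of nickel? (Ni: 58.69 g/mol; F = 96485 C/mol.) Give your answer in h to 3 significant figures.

33.9 h

n(Ni) = 30.9 / 58.69 = 0.5265 mol
Ni²⁺ + 2e⁻ → Ni, so n(e⁻) = 2 × 0.5265 = 1.053 mol
Q = 1.053 × 96485 = 1.016×10^5 C
t = Q / I = 1.016×10^5 / 0.833 = 1.220×10^5 s = 33.9 h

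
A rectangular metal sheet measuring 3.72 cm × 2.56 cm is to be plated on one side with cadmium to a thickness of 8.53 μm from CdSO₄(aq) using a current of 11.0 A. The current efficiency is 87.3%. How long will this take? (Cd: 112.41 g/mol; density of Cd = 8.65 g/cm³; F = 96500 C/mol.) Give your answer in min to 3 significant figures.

Plated area = 3.72 × 2.56 = 9.523 cm²
Volume = 9.523 × 8.53×10⁻⁴ cm = 0.008123 cm³
m(Cd) = 0.008123 × 8.65 = 0.07026 g
n(Cd) = 0.07026 / 112.41 = 6.250×10^-4 mol; n(e⁻) = 2 × 6.250×10^-4 = 0.001250 mol
Q = 0.001250 × 96500 / 0.873 = 138.2 C
t = 138.2 / 11.0 = 12.56 s = 0.209 min

0.209 min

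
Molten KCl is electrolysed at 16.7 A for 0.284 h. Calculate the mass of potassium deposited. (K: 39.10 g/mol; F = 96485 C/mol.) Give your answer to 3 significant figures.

6.92 g

Charge passed = 16.7 × 1022.4 = 17070 C
n(e⁻) = Q/F = 17070/96485 = 0.1769 mol
K⁺ + e⁻ → K, so n(K) = 0.1769 mol
m = 0.1769 × 39.10 = 6.92 g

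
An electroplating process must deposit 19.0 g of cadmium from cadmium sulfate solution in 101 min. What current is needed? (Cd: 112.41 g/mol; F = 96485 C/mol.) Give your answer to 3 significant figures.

5.38 A

n(Cd) = 19.0 / 112.41 = 0.1690 mol
Cd²⁺ + 2e⁻ → Cd, so n(e⁻) = 2 × 0.1690 = 0.3380 mol
Q = 0.3380 × 96485 = 32610 C
I = Q / t = 32610 / 6060 s = 5.38 A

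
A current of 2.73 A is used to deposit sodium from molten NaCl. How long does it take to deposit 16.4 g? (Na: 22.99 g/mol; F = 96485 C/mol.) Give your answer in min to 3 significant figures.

n(Na) = 16.4 / 22.99 = 0.7134 mol
Na⁺ + e⁻ → Na, so n(e⁻) = 0.7134 mol
Q = 0.7134 × 96485 = 68830 C
t = Q / I = 68830 / 2.73 = 25210 s = 420 min

420 min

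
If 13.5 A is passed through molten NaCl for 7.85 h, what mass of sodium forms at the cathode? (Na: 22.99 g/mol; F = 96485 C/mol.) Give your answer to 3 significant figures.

90.9 g

Q = 13.5 A × 28260 s = 3.815×10^5 C
n(e⁻) = Q/F = 3.815×10^5/96485 = 3.954 mol
Na⁺ + e⁻ → Na, so n(Na) = 3.954 mol
m = 3.954 × 22.99 = 90.9 g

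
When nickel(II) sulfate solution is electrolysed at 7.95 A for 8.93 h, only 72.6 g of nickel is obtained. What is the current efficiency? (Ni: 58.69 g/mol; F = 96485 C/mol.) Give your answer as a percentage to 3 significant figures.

93.4%

Q = 7.95 × 32148 = 2.556×10^5 C
n(e⁻) = 2.556×10^5 / 96485 = 2.649 mol
Ni²⁺ + 2e⁻ → Ni, so theoretical n(Ni) = 1.325 mol → 77.76 g
Efficiency = 72.6 / 77.76 = 0.9336 = 93.4%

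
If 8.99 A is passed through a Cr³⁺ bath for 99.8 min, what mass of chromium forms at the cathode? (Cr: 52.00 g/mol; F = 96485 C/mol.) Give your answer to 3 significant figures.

Q = It = 8.99 × 5988 = 53830 C
n(e⁻) = 53830 / 96485 = 0.5579 mol
Cr³⁺ + 3e⁻ → Cr, so n(Cr) = 0.5579 / 3 = 0.1860 mol
m = 0.1860 × 52.00 = 9.67 g

9.67 g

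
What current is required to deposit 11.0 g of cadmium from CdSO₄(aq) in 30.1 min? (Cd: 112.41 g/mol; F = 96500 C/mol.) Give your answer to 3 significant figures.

10.5 A

n(Cd) = 11.0 / 112.41 = 0.09786 mol
Cd²⁺ + 2e⁻ → Cd, so n(e⁻) = 2 × 0.09786 = 0.1957 mol
Q = 0.1957 × 96500 = 18890 C
I = Q / t = 18890 / 1806 s = 10.5 A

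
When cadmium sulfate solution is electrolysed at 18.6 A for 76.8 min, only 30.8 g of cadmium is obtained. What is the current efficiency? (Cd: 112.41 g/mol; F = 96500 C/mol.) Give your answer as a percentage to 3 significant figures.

61.7%

Q = 18.6 × 4608 = 85710 C
n(e⁻) = 85710 / 96500 = 0.8882 mol
Cd²⁺ + 2e⁻ → Cd, so theoretical n(Cd) = 0.4441 mol → 49.92 g
Efficiency = 30.8 / 49.92 = 0.6170 = 61.7%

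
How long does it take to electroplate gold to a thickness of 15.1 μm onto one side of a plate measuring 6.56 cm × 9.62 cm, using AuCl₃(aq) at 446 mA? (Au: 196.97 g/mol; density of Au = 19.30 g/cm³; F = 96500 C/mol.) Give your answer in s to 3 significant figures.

Plated area = 6.56 × 9.62 = 63.11 cm²
Volume = 63.11 × 15.1×10⁻⁴ cm = 0.09530 cm³
m(Au) = 0.09530 × 19.30 = 1.839 g
n(Au) = 1.839 / 196.97 = 0.009336 mol; n(e⁻) = 3 × 0.009336 = 0.02801 mol
Q = 0.02801 × 96500 = 2703 C
t = 2703 / 0.446 = 6061 s

6060 s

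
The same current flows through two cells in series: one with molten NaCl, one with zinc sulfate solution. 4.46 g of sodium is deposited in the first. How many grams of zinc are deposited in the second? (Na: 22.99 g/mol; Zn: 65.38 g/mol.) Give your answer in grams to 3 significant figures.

6.34 g

n(Na) = 4.46 / 22.99 = 0.1940 mol
Na⁺ + e⁻ → Na, so n(e⁻) = 0.1940 mol
Since the cells are in series, n(e⁻) in the Zn cell is also 0.1940 mol.
Zn²⁺ + 2e⁻ → Zn, so n(Zn) = 0.1940 / 2 = 0.09700 mol
m(Zn) = 0.09700 × 65.38 = 6.34 g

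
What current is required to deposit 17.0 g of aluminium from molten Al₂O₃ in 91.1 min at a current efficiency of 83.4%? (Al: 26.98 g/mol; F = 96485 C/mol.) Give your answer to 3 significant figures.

40.0 A

n(Al) = 17.0 / 26.98 = 0.6301 mol
Al³⁺ + 3e⁻ → Al, so n(e⁻) = 3 × 0.6301 = 1.890 mol
Q = 1.890 × 96485 / 0.834 = 2.187×10^5 C
I = Q / t = 2.187×10^5 / 5466 s = 40.0 A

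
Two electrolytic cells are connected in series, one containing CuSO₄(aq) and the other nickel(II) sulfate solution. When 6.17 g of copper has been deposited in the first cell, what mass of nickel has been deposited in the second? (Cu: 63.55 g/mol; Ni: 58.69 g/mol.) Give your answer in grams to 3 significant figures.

5.70 g

n(Cu) = 6.17 / 63.55 = 0.09709 mol
Cu²⁺ + 2e⁻ → Cu, so n(e⁻) = 2 × 0.09709 = 0.1942 mol
Since the cells are in series, n(e⁻) in the Ni cell is also 0.1942 mol.
Ni²⁺ + 2e⁻ → Ni, so n(Ni) = 0.1942 / 2 = 0.09710 mol
m(Ni) = 0.09710 × 58.69 = 5.70 g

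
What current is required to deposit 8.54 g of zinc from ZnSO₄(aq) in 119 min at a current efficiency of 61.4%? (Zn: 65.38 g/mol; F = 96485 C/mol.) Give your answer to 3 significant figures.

n(Zn) = 8.54 / 65.38 = 0.1306 mol
Zn²⁺ + 2e⁻ → Zn, so n(e⁻) = 2 × 0.1306 = 0.2612 mol
Q = 0.2612 × 96485 / 0.614 = 41050 C
I = Q / t = 41050 / 7140 s = 5.75 A

5.75 A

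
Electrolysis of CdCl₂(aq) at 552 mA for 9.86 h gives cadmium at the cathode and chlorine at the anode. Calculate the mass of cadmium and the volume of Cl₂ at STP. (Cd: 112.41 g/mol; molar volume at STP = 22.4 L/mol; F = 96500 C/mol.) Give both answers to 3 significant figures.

Q = 0.552 × 35496 = 19590 C; n(e⁻) = 19590 / 96500 = 0.2030 mol
Cathode: Cd²⁺ + 2e⁻ → Cd → n(Cd) = 0.2030/2 = 0.1015 mol → 11.4 g
Anode: 2Cl⁻ → Cl₂ + 2e⁻ → n(Cl₂) = 0.2030/2 = 0.1015 mol → 2.27 L

11.4 g Cd; 2.27 L Cl₂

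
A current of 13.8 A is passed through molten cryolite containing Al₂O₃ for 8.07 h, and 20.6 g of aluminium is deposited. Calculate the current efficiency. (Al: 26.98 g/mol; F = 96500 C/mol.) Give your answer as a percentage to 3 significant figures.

Q = 13.8 × 29052 = 4.009×10^5 C
n(e⁻) = 4.009×10^5 / 96500 = 4.154 mol
Al³⁺ + 3e⁻ → Al, so theoretical n(Al) = 1.385 mol → 37.37 g
Efficiency = 20.6 / 37.37 = 0.5512 = 55.1%

55.1%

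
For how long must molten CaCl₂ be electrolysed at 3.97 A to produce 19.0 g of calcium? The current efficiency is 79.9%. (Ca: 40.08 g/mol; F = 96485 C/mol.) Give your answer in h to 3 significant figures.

8.01 h

n(Ca) = 19.0 / 40.08 = 0.4741 mol
Ca²⁺ + 2e⁻ → Ca, so n(e⁻) = 2 × 0.4741 = 0.9482 mol
Q = 0.9482 × 96485 / 0.799 = 1.145×10^5 C
t = Q / I = 1.145×10^5 / 3.97 = 28840 s = 8.01 h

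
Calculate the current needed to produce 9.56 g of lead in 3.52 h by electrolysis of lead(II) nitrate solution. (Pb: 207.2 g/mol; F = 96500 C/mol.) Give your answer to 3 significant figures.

n(Pb) = 9.56 / 207.2 = 0.04614 mol
Pb²⁺ + 2e⁻ → Pb, so n(e⁻) = 2 × 0.04614 = 0.09228 mol
Q = 0.09228 × 96500 = 8905 C
I = Q / t = 8905 / 12672 s = 0.703 A

0.703 A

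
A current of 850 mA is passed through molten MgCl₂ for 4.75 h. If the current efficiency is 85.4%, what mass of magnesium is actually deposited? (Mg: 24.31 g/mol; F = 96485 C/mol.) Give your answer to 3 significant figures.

1.56 g

Q = 0.850 × 17100 = 14540 C
n(e⁻) = 14540 / 96485 = 0.1507 mol
Mg²⁺ + 2e⁻ → Mg, so theoretical m(Mg) = 0.07535 × 24.31 = 1.832 g
Actual mass = 85.4% × 1.832 = 1.56 g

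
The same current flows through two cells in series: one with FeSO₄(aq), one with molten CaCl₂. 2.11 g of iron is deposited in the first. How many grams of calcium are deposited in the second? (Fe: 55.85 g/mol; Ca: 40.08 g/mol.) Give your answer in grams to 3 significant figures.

n(Fe) = 2.11 / 55.85 = 0.03778 mol
Fe²⁺ + 2e⁻ → Fe, so n(e⁻) = 2 × 0.03778 = 0.07556 mol
In series, the same 0.07556 mol of electrons flows through the second cell.
Ca²⁺ + 2e⁻ → Ca, so n(Ca) = 0.07556 / 2 = 0.03778 mol
m(Ca) = 0.03778 × 40.08 = 1.51 g

1.51 g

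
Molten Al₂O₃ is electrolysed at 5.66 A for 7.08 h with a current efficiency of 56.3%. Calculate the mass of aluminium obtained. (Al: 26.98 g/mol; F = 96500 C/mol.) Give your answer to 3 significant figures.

Q = 5.66 × 25488 = 1.443×10^5 C
n(e⁻) = 1.443×10^5 / 96500 = 1.495 mol
Al³⁺ + 3e⁻ → Al, so theoretical m(Al) = 0.4983 × 26.98 = 13.44 g
Actual mass = 56.3% × 13.44 = 7.57 g

7.57 g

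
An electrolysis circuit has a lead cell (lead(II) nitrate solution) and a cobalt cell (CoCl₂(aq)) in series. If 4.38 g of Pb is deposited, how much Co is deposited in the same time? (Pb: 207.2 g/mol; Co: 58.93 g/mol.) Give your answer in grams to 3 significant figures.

1.25 g

n(Pb) = 4.38 / 207.2 = 0.02114 mol
Pb²⁺ + 2e⁻ → Pb, so n(e⁻) = 2 × 0.02114 = 0.04228 mol
In series, the same 0.04228 mol of electrons flows through the second cell.
Co²⁺ + 2e⁻ → Co, so n(Co) = 0.04228 / 2 = 0.02114 mol
m(Co) = 0.02114 × 58.93 = 1.25 g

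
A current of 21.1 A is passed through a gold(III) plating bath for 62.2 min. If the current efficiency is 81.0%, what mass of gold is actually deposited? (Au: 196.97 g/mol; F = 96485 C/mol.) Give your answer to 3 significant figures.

43.4 g

Q = 21.1 × 3732 = 78750 C
n(e⁻) = 78750 / 96485 = 0.8162 mol
Au³⁺ + 3e⁻ → Au, so theoretical m(Au) = 0.2721 × 196.97 = 53.60 g
Actual mass = 81.0% × 53.60 = 43.4 g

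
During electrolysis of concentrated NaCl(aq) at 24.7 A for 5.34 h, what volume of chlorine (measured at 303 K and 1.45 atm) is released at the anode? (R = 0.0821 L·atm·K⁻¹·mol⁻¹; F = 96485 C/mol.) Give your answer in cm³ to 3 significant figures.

42200 cm³

Q = 24.7 A × 19224 s = 4.748×10^5 C
n(e⁻) = 4.748×10^5 / 96485 = 4.921 mol
2Cl⁻ → Cl₂ + 2e⁻, so n(Cl₂) = 4.921 / 2 = 2.461 mol
V = nRT/P = 2.461 × 0.0821 × 303 / 1.45 = 42.22 L
= 42200 cm³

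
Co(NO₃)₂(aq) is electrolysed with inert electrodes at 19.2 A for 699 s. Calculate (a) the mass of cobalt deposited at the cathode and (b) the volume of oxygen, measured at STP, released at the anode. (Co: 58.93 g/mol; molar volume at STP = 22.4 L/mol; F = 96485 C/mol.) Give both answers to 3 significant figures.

Q = 19.2 × 699 = 13420 C; n(e⁻) = 13420 / 96485 = 0.1391 mol
Cathode: Co²⁺ + 2e⁻ → Co → n(Co) = 0.1391/2 = 0.06955 mol → 4.10 g
Anode: 2H₂O → O₂ + 4H⁺ + 4e⁻ → n(O₂) = 0.1391/4 = 0.03478 mol → 0.779 L

4.10 g Co; 0.779 L O₂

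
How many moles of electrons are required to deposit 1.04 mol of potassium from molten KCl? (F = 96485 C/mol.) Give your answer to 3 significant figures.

1.04 mol

K⁺ + e⁻ → K, so n(e⁻) = 1 × 1.04 = 1.040 mol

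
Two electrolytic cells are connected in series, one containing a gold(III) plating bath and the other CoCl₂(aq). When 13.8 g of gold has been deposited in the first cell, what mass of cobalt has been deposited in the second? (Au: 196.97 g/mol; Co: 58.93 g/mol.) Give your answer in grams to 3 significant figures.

n(Au) = 13.8 / 196.97 = 0.07006 mol
Au³⁺ + 3e⁻ → Au, so n(e⁻) = 3 × 0.07006 = 0.2102 mol
Same current for the same time ⇒ same n(e⁻) = 0.2102 mol in both cells.
Co²⁺ + 2e⁻ → Co, so n(Co) = 0.2102 / 2 = 0.1051 mol
m(Co) = 0.1051 × 58.93 = 6.19 g

6.19 g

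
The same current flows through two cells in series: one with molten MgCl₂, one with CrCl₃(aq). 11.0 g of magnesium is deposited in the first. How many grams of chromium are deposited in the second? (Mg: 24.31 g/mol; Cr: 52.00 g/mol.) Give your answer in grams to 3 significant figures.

15.7 g

n(Mg) = 11.0 / 24.31 = 0.4525 mol
Mg²⁺ + 2e⁻ → Mg, so n(e⁻) = 2 × 0.4525 = 0.9050 mol
In series, the same 0.9050 mol of electrons flows through the second cell.
Cr³⁺ + 3e⁻ → Cr, so n(Cr) = 0.9050 / 3 = 0.3017 mol
m(Cr) = 0.3017 × 52.00 = 15.7 g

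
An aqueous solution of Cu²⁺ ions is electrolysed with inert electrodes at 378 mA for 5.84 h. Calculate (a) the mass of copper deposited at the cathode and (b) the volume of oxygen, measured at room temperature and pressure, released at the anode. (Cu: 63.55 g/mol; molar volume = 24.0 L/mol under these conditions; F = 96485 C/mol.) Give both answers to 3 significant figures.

Q = 0.378 × 21024 = 7947 C; n(e⁻) = 7947 / 96485 = 0.08237 mol
Cathode: Cu²⁺ + 2e⁻ → Cu → n(Cu) = 0.08237/2 = 0.04119 mol → 2.62 g
Anode: 2H₂O → O₂ + 4H⁺ + 4e⁻ → n(O₂) = 0.08237/4 = 0.02059 mol → 0.494 L

2.62 g Cu; 0.494 L O₂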